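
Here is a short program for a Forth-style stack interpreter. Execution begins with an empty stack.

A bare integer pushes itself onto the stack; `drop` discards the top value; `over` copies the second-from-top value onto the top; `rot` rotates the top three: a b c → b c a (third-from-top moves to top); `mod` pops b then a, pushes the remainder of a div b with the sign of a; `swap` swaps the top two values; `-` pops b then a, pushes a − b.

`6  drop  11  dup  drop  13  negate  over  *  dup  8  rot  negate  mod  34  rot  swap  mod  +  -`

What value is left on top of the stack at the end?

10

6      → 6
drop   → (empty)
11     → 11
dup    → 11 11
drop   → 11
13     → 11 13
negate → 11 -13
over   → 11 -13 11
*      → 11 -143
dup    → 11 -143 -143
8      → 11 -143 -143 8
rot    → 11 -143 8 -143
negate → 11 -143 8 143
mod    → 11 -143 8
34     → 11 -143 8 34
rot    → 11 8 34 -143
swap   → 11 8 -143 34
mod    → 11 8 -7
+      → 11 1
-      → 10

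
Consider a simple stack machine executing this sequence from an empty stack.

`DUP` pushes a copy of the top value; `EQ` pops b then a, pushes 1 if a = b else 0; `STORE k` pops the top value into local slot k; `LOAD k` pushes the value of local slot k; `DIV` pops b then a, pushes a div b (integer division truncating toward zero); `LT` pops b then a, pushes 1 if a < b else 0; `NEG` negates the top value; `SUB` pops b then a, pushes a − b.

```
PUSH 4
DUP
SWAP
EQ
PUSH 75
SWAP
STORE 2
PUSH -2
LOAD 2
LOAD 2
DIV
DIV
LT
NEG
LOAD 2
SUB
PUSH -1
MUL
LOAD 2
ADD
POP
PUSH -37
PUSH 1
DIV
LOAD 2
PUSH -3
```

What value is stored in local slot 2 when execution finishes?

1

PUSH 4   → [4]
DUP      → [4, 4]
SWAP     → [4, 4]
EQ       → [1]
PUSH 75  → [1, 75]
SWAP     → [75, 1]
STORE 2  → [75]
PUSH -2  → [75, -2]
LOAD 2   → [75, -2, 1]
LOAD 2   → [75, -2, 1, 1]
DIV      → [75, -2, 1]
DIV      → [75, -2]
LT       → [0]
NEG      → [0]
LOAD 2   → [0, 1]
SUB      → [-1]
PUSH -1  → [-1, -1]
MUL      → [1]
LOAD 2   → [1, 1]
ADD      → [2]
POP      → []
PUSH -37 → [-37]
PUSH 1   → [-37, 1]
DIV      → [-37]
LOAD 2   → [-37, 1]
PUSH -3  → [-37, 1, -3]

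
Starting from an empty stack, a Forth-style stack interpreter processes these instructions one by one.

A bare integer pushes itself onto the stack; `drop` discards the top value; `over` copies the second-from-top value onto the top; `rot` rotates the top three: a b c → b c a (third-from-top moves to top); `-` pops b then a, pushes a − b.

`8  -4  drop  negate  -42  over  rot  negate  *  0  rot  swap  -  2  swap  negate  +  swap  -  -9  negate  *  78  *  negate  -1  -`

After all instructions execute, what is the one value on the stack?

-75815

8      -> 8
-4     -> 8 -4
drop   -> 8
negate -> -8
-42    -> -8 -42
over   -> -8 -42 -8
rot    -> -42 -8 -8
negate -> -42 -8 8
*      -> -42 -64
0      -> -42 -64 0
rot    -> -64 0 -42
swap   -> -64 -42 0
-      -> -64 -42
2      -> -64 -42 2
swap   -> -64 2 -42
negate -> -64 2 42
+      -> -64 44
swap   -> 44 -64
-      -> 108
-9     -> 108 -9
negate -> 108 9
*      -> 972
78     -> 972 78
*      -> 75816
negate -> -75816
-1     -> -75816 -1
-      -> -75815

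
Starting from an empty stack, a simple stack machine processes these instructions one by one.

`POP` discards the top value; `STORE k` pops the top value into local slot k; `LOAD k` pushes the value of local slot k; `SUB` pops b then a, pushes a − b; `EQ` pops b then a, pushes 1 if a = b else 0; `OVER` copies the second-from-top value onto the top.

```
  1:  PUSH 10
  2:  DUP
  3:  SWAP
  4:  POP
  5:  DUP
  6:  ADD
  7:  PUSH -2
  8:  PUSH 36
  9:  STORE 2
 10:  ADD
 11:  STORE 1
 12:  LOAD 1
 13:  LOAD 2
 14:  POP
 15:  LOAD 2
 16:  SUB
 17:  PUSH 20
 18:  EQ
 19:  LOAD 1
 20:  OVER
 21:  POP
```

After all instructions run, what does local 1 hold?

18

PUSH 10 → 10
DUP     → 10 10
SWAP    → 10 10
POP     → 10
DUP     → 10 10
ADD     → 20
PUSH -2 → 20 -2
PUSH 36 → 20 -2 36
STORE 2 → 20 -2
ADD     → 18
STORE 1 → (empty)
LOAD 1  → 18
LOAD 2  → 18 36
POP     → 18
LOAD 2  → 18 36
SUB     → -18
PUSH 20 → -18 20
EQ      → 0
LOAD 1  → 0 18
OVER    → 0 18 0
POP     → 0 18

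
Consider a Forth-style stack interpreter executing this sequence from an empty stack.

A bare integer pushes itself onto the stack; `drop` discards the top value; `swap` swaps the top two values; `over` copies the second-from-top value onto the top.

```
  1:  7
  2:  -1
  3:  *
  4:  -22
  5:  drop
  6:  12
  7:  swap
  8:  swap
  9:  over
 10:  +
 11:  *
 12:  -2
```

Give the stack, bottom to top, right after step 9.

7     7
-1    7 -1
*     -7
-22   -7 -22
drop  -7
12    -7 12
swap  12 -7
swap  -7 12
over  -7 12 -7

[-7, 12, -7]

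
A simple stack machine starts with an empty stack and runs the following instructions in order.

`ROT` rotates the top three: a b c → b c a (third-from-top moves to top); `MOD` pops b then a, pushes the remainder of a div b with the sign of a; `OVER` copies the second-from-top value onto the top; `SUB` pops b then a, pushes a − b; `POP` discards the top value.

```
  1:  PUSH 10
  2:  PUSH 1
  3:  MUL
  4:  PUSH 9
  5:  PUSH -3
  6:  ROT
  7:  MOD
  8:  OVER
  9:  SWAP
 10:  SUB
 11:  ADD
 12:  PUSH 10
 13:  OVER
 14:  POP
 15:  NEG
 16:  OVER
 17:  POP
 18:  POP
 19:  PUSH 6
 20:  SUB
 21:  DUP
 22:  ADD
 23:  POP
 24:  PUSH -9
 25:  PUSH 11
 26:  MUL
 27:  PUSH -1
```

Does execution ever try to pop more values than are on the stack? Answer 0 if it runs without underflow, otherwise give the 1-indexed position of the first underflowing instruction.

0

PUSH 10 : [10]
PUSH 1  : [10, 1]
MUL     : [10]
PUSH 9  : [10, 9]
PUSH -3 : [10, 9, -3]
ROT     : [9, -3, 10]
MOD     : [9, -3]
OVER    : [9, -3, 9]
SWAP    : [9, 9, -3]
SUB     : [9, 12]
ADD     : [21]
PUSH 10 : [21, 10]
OVER    : [21, 10, 21]
POP     : [21, 10]
NEG     : [21, -10]
OVER    : [21, -10, 21]
POP     : [21, -10]
POP     : [21]
PUSH 6  : [21, 6]
SUB     : [15]
DUP     : [15, 15]
ADD     : [30]
POP     : []
PUSH -9 : [-9]
PUSH 11 : [-9, 11]
MUL     : [-99]
PUSH -1 : [-99, -1]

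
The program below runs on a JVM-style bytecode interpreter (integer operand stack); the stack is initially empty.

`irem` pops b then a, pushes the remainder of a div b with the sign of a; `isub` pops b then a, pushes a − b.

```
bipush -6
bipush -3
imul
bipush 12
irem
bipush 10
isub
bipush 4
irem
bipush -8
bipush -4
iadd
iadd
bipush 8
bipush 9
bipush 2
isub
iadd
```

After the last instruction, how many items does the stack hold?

bipush -6 -> [-6]
bipush -3 -> [-6, -3]
imul      -> [18]
bipush 12 -> [18, 12]
irem      -> [6]
bipush 10 -> [6, 10]
isub      -> [-4]
bipush 4  -> [-4, 4]
irem      -> [0]
bipush -8 -> [0, -8]
bipush -4 -> [0, -8, -4]
iadd      -> [0, -12]
iadd      -> [-12]
bipush 8  -> [-12, 8]
bipush 9  -> [-12, 8, 9]
bipush 2  -> [-12, 8, 9, 2]
isub      -> [-12, 8, 7]
iadd      -> [-12, 15]

2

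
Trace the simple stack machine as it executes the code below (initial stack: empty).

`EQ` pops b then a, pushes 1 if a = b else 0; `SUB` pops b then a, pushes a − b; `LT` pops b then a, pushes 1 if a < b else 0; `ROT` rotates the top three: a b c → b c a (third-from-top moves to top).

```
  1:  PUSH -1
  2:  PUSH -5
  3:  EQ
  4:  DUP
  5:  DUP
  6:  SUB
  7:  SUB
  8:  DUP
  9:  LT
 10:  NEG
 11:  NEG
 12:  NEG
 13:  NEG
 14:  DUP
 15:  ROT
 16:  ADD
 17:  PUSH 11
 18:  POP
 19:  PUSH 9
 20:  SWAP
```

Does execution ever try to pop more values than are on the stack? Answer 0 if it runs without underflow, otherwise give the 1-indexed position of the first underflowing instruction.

PUSH -1 -> -1
PUSH -5 -> -1 -5
EQ      -> 0
DUP     -> 0 0
DUP     -> 0 0 0
SUB     -> 0 0
SUB     -> 0
DUP     -> 0 0
LT      -> 0
NEG     -> 0
NEG     -> 0
NEG     -> 0
NEG     -> 0
DUP     -> 0 0
ROT  — needs 3 operands, stack has 2 → underflow

15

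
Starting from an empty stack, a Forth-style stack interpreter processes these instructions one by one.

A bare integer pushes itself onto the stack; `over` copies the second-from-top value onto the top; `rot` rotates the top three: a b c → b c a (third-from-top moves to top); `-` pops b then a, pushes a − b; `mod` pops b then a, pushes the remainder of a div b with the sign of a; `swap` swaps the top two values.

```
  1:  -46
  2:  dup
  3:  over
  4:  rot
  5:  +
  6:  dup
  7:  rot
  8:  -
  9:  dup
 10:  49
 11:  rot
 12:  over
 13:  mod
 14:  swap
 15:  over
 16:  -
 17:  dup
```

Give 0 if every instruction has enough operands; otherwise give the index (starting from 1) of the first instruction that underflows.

0

-46  → [-46]
dup  → [-46, -46]
over → [-46, -46, -46]
rot  → [-46, -46, -46]
+    → [-46, -92]
dup  → [-46, -92, -92]
rot  → [-92, -92, -46]
-    → [-92, -46]
dup  → [-92, -46, -46]
49   → [-92, -46, -46, 49]
rot  → [-92, -46, 49, -46]
over → [-92, -46, 49, -46, 49]
mod  → [-92, -46, 49, -46]
swap → [-92, -46, -46, 49]
over → [-92, -46, -46, 49, -46]
-    → [-92, -46, -46, 95]
dup  → [-92, -46, -46, 95, 95]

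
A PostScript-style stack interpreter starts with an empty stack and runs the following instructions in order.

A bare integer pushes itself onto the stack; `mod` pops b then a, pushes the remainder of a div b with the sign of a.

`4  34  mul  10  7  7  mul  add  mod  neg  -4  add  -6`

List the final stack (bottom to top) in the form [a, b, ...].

4    4
34   4 34
mul  136
10   136 10
7    136 10 7
7    136 10 7 7
mul  136 10 49
add  136 59
mod  18
neg  -18
-4   -18 -4
add  -22
-6   -22 -6

[-22, -6]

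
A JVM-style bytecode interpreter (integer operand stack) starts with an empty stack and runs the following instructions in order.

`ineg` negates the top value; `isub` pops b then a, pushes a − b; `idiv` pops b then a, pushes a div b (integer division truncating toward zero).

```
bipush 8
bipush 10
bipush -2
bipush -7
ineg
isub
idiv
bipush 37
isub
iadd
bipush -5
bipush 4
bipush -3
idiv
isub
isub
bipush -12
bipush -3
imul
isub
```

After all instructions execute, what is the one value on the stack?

bipush 8   : 8
bipush 10  : 8 10
bipush -2  : 8 10 -2
bipush -7  : 8 10 -2 -7
ineg       : 8 10 -2 7
isub       : 8 10 -9
idiv       : 8 -1
bipush 37  : 8 -1 37
isub       : 8 -38
iadd       : -30
bipush -5  : -30 -5
bipush 4   : -30 -5 4
bipush -3  : -30 -5 4 -3
idiv       : -30 -5 -1
isub       : -30 -4
isub       : -26
bipush -12 : -26 -12
bipush -3  : -26 -12 -3
imul       : -26 36
isub       : -62

-62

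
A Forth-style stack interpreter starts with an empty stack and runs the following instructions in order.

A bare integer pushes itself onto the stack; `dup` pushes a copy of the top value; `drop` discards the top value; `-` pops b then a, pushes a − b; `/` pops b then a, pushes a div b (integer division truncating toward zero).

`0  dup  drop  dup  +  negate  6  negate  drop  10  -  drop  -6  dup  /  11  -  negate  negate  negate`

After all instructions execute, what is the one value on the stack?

10

0      → [0]
dup    → [0, 0]
drop   → [0]
dup    → [0, 0]
+      → [0]
negate → [0]
6      → [0, 6]
negate → [0, -6]
drop   → [0]
10     → [0, 10]
-      → [-10]
drop   → []
-6     → [-6]
dup    → [-6, -6]
/      → [1]
11     → [1, 11]
-      → [-10]
negate → [10]
negate → [-10]
negate → [10]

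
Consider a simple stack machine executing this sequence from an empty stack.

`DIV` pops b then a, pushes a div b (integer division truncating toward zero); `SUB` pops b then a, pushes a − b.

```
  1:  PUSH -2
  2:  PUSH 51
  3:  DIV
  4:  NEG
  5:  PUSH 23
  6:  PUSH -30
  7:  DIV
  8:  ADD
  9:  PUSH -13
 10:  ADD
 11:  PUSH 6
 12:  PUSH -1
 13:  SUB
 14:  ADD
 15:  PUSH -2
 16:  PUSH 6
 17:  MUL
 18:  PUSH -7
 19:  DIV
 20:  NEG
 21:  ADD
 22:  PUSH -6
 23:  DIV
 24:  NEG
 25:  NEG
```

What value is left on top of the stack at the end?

PUSH -2  → -2
PUSH 51  → -2 51
DIV      → 0
NEG      → 0
PUSH 23  → 0 23
PUSH -30 → 0 23 -30
DIV      → 0 0
ADD      → 0
PUSH -13 → 0 -13
ADD      → -13
PUSH 6   → -13 6
PUSH -1  → -13 6 -1
SUB      → -13 7
ADD      → -6
PUSH -2  → -6 -2
PUSH 6   → -6 -2 6
MUL      → -6 -12
PUSH -7  → -6 -12 -7
DIV      → -6 1
NEG      → -6 -1
ADD      → -7
PUSH -6  → -7 -6
DIV      → 1
NEG      → -1
NEG      → 1

1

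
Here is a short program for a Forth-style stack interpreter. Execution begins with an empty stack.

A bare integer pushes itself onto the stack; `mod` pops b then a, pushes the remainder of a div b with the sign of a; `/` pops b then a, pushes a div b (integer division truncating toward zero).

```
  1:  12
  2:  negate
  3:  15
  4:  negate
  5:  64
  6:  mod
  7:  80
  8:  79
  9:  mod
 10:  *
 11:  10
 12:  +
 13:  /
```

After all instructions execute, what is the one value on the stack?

12     -> 12
negate -> -12
15     -> -12 15
negate -> -12 -15
64     -> -12 -15 64
mod    -> -12 -15
80     -> -12 -15 80
79     -> -12 -15 80 79
mod    -> -12 -15 1
*      -> -12 -15
10     -> -12 -15 10
+      -> -12 -5
/      -> 2

2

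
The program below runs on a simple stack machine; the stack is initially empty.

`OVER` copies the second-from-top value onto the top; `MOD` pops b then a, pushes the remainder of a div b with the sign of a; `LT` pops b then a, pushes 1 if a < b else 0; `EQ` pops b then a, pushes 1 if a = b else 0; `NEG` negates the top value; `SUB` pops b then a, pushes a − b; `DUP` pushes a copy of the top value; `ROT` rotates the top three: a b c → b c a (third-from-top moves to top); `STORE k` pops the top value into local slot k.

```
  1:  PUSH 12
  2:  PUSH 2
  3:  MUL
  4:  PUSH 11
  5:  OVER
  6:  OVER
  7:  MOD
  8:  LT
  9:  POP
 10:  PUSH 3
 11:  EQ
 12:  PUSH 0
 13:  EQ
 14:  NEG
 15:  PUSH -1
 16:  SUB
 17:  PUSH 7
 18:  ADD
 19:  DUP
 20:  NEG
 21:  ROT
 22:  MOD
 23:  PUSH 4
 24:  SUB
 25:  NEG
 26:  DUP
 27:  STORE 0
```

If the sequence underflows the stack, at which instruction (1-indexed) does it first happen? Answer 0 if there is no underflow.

PUSH 12 -> [12]
PUSH 2  -> [12, 2]
MUL     -> [24]
PUSH 11 -> [24, 11]
OVER    -> [24, 11, 24]
OVER    -> [24, 11, 24, 11]
MOD     -> [24, 11, 2]
LT      -> [24, 0]
POP     -> [24]
PUSH 3  -> [24, 3]
EQ      -> [0]
PUSH 0  -> [0, 0]
EQ      -> [1]
NEG     -> [-1]
PUSH -1 -> [-1, -1]
SUB     -> [0]
PUSH 7  -> [0, 7]
ADD     -> [7]
DUP     -> [7, 7]
NEG     -> [7, -7]
ROT  — needs 3 operands, stack has 2 → underflow

21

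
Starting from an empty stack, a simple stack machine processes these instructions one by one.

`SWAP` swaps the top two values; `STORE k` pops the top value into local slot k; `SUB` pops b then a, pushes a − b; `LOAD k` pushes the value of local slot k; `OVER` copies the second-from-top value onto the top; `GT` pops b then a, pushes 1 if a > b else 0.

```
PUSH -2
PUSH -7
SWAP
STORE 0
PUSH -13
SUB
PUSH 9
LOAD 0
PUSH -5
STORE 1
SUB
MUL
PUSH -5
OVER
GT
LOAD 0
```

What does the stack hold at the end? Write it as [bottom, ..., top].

PUSH -2  -> -2
PUSH -7  -> -2 -7
SWAP     -> -7 -2
STORE 0  -> -7
PUSH -13 -> -7 -13
SUB      -> 6
PUSH 9   -> 6 9
LOAD 0   -> 6 9 -2
PUSH -5  -> 6 9 -2 -5
STORE 1  -> 6 9 -2
SUB      -> 6 11
MUL      -> 66
PUSH -5  -> 66 -5
OVER     -> 66 -5 66
GT       -> 66 0
LOAD 0   -> 66 0 -2

[66, 0, -2]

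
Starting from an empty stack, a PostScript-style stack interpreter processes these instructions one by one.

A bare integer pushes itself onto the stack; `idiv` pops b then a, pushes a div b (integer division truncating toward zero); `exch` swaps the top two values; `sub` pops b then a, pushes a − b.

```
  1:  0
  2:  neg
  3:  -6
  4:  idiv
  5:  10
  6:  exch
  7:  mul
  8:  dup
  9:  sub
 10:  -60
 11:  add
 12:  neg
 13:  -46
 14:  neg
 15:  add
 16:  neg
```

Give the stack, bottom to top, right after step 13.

0    : [0]
neg  : [0]
-6   : [0, -6]
idiv : [0]
10   : [0, 10]
exch : [10, 0]
mul  : [0]
dup  : [0, 0]
sub  : [0]
-60  : [0, -60]
add  : [-60]
neg  : [60]
-46  : [60, -46]

[60, -46]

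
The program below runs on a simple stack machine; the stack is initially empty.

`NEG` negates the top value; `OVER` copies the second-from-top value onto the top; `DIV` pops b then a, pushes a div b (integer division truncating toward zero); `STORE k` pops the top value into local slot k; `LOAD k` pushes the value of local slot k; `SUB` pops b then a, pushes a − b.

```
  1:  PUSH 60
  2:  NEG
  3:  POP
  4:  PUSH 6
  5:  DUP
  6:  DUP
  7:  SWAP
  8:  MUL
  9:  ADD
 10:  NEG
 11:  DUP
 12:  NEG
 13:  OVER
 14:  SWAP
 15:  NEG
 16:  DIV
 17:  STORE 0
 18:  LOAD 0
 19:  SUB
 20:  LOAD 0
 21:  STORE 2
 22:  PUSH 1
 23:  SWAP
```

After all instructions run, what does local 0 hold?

1

PUSH 60 : [60]
NEG     : [-60]
POP     : []
PUSH 6  : [6]
DUP     : [6, 6]
DUP     : [6, 6, 6]
SWAP    : [6, 6, 6]
MUL     : [6, 36]
ADD     : [42]
NEG     : [-42]
DUP     : [-42, -42]
NEG     : [-42, 42]
OVER    : [-42, 42, -42]
SWAP    : [-42, -42, 42]
NEG     : [-42, -42, -42]
DIV     : [-42, 1]
STORE 0 : [-42]
LOAD 0  : [-42, 1]
SUB     : [-43]
LOAD 0  : [-43, 1]
STORE 2 : [-43]
PUSH 1  : [-43, 1]
SWAP    : [1, -43]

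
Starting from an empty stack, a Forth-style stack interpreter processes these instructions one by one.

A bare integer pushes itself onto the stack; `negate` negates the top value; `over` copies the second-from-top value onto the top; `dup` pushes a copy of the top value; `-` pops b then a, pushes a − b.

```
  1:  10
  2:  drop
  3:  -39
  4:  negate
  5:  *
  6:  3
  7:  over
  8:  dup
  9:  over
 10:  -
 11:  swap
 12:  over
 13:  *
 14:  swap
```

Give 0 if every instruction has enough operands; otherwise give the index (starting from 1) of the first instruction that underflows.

10     -> 10
drop   -> (empty)
-39    -> -39
negate -> 39
*  — needs 2 operands, stack has 1 → underflow

5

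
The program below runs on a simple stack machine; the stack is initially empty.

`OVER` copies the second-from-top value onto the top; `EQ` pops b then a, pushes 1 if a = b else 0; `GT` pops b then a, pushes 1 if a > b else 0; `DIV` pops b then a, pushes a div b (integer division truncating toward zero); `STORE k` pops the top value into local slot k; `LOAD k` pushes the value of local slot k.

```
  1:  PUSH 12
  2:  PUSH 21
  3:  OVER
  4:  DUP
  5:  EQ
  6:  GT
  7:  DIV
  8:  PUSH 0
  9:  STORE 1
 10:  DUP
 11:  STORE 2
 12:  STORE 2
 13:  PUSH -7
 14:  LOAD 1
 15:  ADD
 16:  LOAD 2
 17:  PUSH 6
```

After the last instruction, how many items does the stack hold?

PUSH 12 → [12]
PUSH 21 → [12, 21]
OVER    → [12, 21, 12]
DUP     → [12, 21, 12, 12]
EQ      → [12, 21, 1]
GT      → [12, 1]
DIV     → [12]
PUSH 0  → [12, 0]
STORE 1 → [12]
DUP     → [12, 12]
STORE 2 → [12]
STORE 2 → []
PUSH -7 → [-7]
LOAD 1  → [-7, 0]
ADD     → [-7]
LOAD 2  → [-7, 12]
PUSH 6  → [-7, 12, 6]

3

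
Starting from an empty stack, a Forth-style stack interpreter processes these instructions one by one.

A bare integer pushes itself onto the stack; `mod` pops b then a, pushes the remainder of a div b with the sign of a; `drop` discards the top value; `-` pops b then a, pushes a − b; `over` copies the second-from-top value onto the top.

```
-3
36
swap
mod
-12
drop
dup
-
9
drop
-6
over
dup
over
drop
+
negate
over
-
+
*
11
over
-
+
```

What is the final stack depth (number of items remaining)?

-3      [-3]
36      [-3, 36]
swap    [36, -3]
mod     [0]
-12     [0, -12]
drop    [0]
dup     [0, 0]
-       [0]
9       [0, 9]
drop    [0]
-6      [0, -6]
over    [0, -6, 0]
dup     [0, -6, 0, 0]
over    [0, -6, 0, 0, 0]
drop    [0, -6, 0, 0]
+       [0, -6, 0]
negate  [0, -6, 0]
over    [0, -6, 0, -6]
-       [0, -6, 6]
+       [0, 0]
*       [0]
11      [0, 11]
over    [0, 11, 0]
-       [0, 11]
+       [11]

1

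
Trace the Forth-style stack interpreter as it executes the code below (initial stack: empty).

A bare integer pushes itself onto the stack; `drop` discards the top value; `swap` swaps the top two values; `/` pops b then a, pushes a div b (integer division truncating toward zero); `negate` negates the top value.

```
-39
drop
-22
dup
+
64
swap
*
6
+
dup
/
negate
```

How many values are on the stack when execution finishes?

-39    : -39
drop   : (empty)
-22    : -22
dup    : -22 -22
+      : -44
64     : -44 64
swap   : 64 -44
*      : -2816
6      : -2816 6
+      : -2810
dup    : -2810 -2810
/      : 1
negate : -1

1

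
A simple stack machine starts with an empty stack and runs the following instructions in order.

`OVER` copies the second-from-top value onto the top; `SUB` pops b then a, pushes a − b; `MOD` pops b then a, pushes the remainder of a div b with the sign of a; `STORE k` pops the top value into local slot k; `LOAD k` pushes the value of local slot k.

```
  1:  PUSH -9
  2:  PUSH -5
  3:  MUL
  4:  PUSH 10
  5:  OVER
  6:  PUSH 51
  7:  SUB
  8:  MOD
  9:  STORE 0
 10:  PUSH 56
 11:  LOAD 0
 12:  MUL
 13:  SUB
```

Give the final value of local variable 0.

4

PUSH -9  [-9]
PUSH -5  [-9, -5]
MUL      [45]
PUSH 10  [45, 10]
OVER     [45, 10, 45]
PUSH 51  [45, 10, 45, 51]
SUB      [45, 10, -6]
MOD      [45, 4]
STORE 0  [45]
PUSH 56  [45, 56]
LOAD 0   [45, 56, 4]
MUL      [45, 224]
SUB      [-179]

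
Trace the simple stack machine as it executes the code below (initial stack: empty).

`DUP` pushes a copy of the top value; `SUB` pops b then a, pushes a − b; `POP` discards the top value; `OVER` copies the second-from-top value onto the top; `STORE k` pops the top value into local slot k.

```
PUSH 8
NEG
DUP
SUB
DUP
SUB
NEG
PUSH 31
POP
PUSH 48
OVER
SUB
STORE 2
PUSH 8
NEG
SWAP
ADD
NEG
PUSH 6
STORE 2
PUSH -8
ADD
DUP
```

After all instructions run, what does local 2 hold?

PUSH 8  : [8]
NEG     : [-8]
DUP     : [-8, -8]
SUB     : [0]
DUP     : [0, 0]
SUB     : [0]
NEG     : [0]
PUSH 31 : [0, 31]
POP     : [0]
PUSH 48 : [0, 48]
OVER    : [0, 48, 0]
SUB     : [0, 48]
STORE 2 : [0]
PUSH 8  : [0, 8]
NEG     : [0, -8]
SWAP    : [-8, 0]
ADD     : [-8]
NEG     : [8]
PUSH 6  : [8, 6]
STORE 2 : [8]
PUSH -8 : [8, -8]
ADD     : [0]
DUP     : [0, 0]

6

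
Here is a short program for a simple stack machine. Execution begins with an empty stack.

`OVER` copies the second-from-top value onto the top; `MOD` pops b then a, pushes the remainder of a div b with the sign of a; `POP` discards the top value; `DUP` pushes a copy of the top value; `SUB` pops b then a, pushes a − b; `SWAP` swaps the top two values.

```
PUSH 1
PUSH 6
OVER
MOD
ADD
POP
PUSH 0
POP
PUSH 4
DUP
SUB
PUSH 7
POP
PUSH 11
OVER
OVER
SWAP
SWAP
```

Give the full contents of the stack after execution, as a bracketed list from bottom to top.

PUSH 1  → 1
PUSH 6  → 1 6
OVER    → 1 6 1
MOD     → 1 0
ADD     → 1
POP     → (empty)
PUSH 0  → 0
POP     → (empty)
PUSH 4  → 4
DUP     → 4 4
SUB     → 0
PUSH 7  → 0 7
POP     → 0
PUSH 11 → 0 11
OVER    → 0 11 0
OVER    → 0 11 0 11
SWAP    → 0 11 11 0
SWAP    → 0 11 0 11

[0, 11, 0, 11]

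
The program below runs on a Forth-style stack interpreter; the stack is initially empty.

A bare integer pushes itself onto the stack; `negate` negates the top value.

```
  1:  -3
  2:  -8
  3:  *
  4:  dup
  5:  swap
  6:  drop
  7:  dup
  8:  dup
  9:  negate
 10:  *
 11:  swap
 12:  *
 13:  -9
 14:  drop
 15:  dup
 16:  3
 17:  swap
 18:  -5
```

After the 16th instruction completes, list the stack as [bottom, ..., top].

-3     : -3
-8     : -3 -8
*      : 24
dup    : 24 24
swap   : 24 24
drop   : 24
dup    : 24 24
dup    : 24 24 24
negate : 24 24 -24
*      : 24 -576
swap   : -576 24
*      : -13824
-9     : -13824 -9
drop   : -13824
dup    : -13824 -13824
3      : -13824 -13824 3

[-13824, -13824, 3]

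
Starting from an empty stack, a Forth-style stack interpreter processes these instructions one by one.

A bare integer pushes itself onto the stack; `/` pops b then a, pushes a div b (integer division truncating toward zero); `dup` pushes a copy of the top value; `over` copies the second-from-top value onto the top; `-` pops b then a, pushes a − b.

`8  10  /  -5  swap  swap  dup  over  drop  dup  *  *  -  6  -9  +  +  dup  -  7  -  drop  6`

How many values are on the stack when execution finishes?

8    : 8
10   : 8 10
/    : 0
-5   : 0 -5
swap : -5 0
swap : 0 -5
dup  : 0 -5 -5
over : 0 -5 -5 -5
drop : 0 -5 -5
dup  : 0 -5 -5 -5
*    : 0 -5 25
*    : 0 -125
-    : 125
6    : 125 6
-9   : 125 6 -9
+    : 125 -3
+    : 122
dup  : 122 122
-    : 0
7    : 0 7
-    : -7
drop : (empty)
6    : 6

1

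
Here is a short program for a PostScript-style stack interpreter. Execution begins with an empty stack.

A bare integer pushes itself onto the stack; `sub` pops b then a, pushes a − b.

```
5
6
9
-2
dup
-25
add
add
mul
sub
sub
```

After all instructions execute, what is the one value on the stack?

-262

5   : 5
6   : 5 6
9   : 5 6 9
-2  : 5 6 9 -2
dup : 5 6 9 -2 -2
-25 : 5 6 9 -2 -2 -25
add : 5 6 9 -2 -27
add : 5 6 9 -29
mul : 5 6 -261
sub : 5 267
sub : -262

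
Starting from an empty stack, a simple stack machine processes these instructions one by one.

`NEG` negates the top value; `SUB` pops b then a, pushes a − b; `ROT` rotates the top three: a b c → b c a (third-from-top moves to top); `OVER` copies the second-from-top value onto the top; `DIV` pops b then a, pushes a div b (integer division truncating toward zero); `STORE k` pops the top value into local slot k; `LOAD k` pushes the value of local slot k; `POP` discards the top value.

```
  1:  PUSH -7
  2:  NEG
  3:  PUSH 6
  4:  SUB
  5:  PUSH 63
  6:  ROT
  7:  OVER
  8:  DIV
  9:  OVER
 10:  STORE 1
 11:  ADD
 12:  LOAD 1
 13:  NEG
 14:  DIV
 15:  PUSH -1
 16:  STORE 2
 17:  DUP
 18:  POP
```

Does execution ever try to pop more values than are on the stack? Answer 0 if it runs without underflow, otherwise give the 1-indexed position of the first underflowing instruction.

PUSH -7  [-7]
NEG      [7]
PUSH 6   [7, 6]
SUB      [1]
PUSH 63  [1, 63]
ROT  — needs 3 operands, stack has 2 → underflow

6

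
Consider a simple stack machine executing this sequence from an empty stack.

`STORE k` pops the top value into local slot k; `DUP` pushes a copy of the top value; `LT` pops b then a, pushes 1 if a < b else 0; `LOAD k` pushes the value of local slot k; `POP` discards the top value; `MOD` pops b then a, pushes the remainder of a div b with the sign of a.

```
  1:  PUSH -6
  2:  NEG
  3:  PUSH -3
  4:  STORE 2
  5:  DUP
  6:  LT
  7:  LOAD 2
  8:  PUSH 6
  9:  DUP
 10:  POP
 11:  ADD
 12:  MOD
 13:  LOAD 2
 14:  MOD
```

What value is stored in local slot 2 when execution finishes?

PUSH -6  [-6]
NEG      [6]
PUSH -3  [6, -3]
STORE 2  [6]
DUP      [6, 6]
LT       [0]
LOAD 2   [0, -3]
PUSH 6   [0, -3, 6]
DUP      [0, -3, 6, 6]
POP      [0, -3, 6]
ADD      [0, 3]
MOD      [0]
LOAD 2   [0, -3]
MOD      [0]

-3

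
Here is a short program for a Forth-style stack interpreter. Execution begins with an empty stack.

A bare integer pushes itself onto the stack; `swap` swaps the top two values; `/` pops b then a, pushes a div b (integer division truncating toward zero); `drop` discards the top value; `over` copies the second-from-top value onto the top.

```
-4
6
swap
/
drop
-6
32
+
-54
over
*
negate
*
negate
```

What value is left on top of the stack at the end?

-36504

-4     -> -4
6      -> -4 6
swap   -> 6 -4
/      -> -1
drop   -> (empty)
-6     -> -6
32     -> -6 32
+      -> 26
-54    -> 26 -54
over   -> 26 -54 26
*      -> 26 -1404
negate -> 26 1404
*      -> 36504
negate -> -36504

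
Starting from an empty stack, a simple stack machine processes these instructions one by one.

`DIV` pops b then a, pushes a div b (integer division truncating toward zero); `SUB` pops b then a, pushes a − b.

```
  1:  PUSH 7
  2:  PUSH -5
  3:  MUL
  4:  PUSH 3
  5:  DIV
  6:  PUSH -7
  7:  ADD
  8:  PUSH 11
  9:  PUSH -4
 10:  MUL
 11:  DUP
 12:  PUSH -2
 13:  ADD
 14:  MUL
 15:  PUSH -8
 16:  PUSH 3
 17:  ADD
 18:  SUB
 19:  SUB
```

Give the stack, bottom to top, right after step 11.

[-18, -44, -44]

PUSH 7  : 7
PUSH -5 : 7 -5
MUL     : -35
PUSH 3  : -35 3
DIV     : -11
PUSH -7 : -11 -7
ADD     : -18
PUSH 11 : -18 11
PUSH -4 : -18 11 -4
MUL     : -18 -44
DUP     : -18 -44 -44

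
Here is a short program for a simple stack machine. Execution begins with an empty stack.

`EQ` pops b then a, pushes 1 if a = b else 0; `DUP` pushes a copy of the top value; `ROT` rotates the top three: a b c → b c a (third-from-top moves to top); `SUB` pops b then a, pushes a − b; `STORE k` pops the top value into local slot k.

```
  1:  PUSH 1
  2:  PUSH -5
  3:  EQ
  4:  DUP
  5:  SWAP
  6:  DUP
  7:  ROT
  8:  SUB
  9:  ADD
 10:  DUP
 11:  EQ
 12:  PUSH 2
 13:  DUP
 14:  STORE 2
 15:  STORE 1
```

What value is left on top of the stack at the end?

PUSH 1  -> [1]
PUSH -5 -> [1, -5]
EQ      -> [0]
DUP     -> [0, 0]
SWAP    -> [0, 0]
DUP     -> [0, 0, 0]
ROT     -> [0, 0, 0]
SUB     -> [0, 0]
ADD     -> [0]
DUP     -> [0, 0]
EQ      -> [1]
PUSH 2  -> [1, 2]
DUP     -> [1, 2, 2]
STORE 2 -> [1, 2]
STORE 1 -> [1]

1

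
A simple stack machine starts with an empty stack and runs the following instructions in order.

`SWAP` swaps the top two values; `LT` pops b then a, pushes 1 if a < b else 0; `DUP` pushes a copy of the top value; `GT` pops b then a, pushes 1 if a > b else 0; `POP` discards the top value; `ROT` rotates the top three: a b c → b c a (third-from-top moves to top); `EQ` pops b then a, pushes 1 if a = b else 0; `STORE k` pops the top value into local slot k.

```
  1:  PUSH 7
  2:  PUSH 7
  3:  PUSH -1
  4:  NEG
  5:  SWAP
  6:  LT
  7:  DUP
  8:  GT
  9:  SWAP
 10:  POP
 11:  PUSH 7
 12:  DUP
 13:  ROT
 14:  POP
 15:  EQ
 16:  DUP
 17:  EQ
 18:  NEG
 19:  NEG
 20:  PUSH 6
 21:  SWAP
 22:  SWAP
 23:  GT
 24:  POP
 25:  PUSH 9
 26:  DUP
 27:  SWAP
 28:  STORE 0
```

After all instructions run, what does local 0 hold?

9

PUSH 7  : 7
PUSH 7  : 7 7
PUSH -1 : 7 7 -1
NEG     : 7 7 1
SWAP    : 7 1 7
LT      : 7 1
DUP     : 7 1 1
GT      : 7 0
SWAP    : 0 7
POP     : 0
PUSH 7  : 0 7
DUP     : 0 7 7
ROT     : 7 7 0
POP     : 7 7
EQ      : 1
DUP     : 1 1
EQ      : 1
NEG     : -1
NEG     : 1
PUSH 6  : 1 6
SWAP    : 6 1
SWAP    : 1 6
GT      : 0
POP     : (empty)
PUSH 9  : 9
DUP     : 9 9
SWAP    : 9 9
STORE 0 : 9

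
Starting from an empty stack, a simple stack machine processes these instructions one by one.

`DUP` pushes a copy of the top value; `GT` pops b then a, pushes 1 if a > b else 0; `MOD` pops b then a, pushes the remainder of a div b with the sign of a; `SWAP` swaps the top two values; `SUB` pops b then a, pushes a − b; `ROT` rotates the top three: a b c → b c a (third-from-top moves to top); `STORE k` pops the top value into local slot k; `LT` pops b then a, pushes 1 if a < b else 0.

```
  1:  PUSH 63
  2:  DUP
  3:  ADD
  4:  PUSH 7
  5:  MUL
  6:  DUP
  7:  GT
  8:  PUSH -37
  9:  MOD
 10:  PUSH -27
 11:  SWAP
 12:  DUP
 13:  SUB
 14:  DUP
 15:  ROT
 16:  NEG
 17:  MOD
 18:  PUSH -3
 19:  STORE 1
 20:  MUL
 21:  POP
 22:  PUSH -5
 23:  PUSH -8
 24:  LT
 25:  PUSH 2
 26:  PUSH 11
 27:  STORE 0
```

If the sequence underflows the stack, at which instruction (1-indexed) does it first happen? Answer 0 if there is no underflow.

PUSH 63  → 63
DUP      → 63 63
ADD      → 126
PUSH 7   → 126 7
MUL      → 882
DUP      → 882 882
GT       → 0
PUSH -37 → 0 -37
MOD      → 0
PUSH -27 → 0 -27
SWAP     → -27 0
DUP      → -27 0 0
SUB      → -27 0
DUP      → -27 0 0
ROT      → 0 0 -27
NEG      → 0 0 27
MOD      → 0 0
PUSH -3  → 0 0 -3
STORE 1  → 0 0
MUL      → 0
POP      → (empty)
PUSH -5  → -5
PUSH -8  → -5 -8
LT       → 0
PUSH 2   → 0 2
PUSH 11  → 0 2 11
STORE 0  → 0 2

0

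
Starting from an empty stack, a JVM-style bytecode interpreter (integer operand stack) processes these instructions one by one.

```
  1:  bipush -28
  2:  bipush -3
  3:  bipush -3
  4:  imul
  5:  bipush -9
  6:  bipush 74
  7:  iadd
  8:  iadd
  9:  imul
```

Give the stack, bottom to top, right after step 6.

[-28, 9, -9, 74]

bipush -28  -28
bipush -3   -28 -3
bipush -3   -28 -3 -3
imul        -28 9
bipush -9   -28 9 -9
bipush 74   -28 9 -9 74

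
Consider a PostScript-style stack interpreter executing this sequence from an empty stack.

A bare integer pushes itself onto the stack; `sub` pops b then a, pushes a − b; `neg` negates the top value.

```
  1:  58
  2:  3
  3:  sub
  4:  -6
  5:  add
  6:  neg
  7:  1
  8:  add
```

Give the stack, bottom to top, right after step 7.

58  -> [58]
3   -> [58, 3]
sub -> [55]
-6  -> [55, -6]
add -> [49]
neg -> [-49]
1   -> [-49, 1]

[-49, 1]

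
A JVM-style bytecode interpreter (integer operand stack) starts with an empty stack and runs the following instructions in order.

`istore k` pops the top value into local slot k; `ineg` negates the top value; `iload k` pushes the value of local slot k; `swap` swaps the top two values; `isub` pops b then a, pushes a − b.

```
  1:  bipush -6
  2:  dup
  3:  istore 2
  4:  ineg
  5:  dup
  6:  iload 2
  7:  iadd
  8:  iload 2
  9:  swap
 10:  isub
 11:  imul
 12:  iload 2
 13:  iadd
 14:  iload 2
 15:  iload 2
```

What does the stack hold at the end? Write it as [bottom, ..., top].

[-42, -6, -6]

bipush -6 : [-6]
dup       : [-6, -6]
istore 2  : [-6]
ineg      : [6]
dup       : [6, 6]
iload 2   : [6, 6, -6]
iadd      : [6, 0]
iload 2   : [6, 0, -6]
swap      : [6, -6, 0]
isub      : [6, -6]
imul      : [-36]
iload 2   : [-36, -6]
iadd      : [-42]
iload 2   : [-42, -6]
iload 2   : [-42, -6, -6]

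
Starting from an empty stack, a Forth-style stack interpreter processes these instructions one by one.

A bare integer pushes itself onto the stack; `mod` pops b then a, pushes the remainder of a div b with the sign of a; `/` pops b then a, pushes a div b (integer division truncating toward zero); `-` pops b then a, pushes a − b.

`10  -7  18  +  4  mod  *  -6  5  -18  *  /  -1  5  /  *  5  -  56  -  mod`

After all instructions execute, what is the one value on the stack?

30

10  -> [10]
-7  -> [10, -7]
18  -> [10, -7, 18]
+   -> [10, 11]
4   -> [10, 11, 4]
mod -> [10, 3]
*   -> [30]
-6  -> [30, -6]
5   -> [30, -6, 5]
-18 -> [30, -6, 5, -18]
*   -> [30, -6, -90]
/   -> [30, 0]
-1  -> [30, 0, -1]
5   -> [30, 0, -1, 5]
/   -> [30, 0, 0]
*   -> [30, 0]
5   -> [30, 0, 5]
-   -> [30, -5]
56  -> [30, -5, 56]
-   -> [30, -61]
mod -> [30]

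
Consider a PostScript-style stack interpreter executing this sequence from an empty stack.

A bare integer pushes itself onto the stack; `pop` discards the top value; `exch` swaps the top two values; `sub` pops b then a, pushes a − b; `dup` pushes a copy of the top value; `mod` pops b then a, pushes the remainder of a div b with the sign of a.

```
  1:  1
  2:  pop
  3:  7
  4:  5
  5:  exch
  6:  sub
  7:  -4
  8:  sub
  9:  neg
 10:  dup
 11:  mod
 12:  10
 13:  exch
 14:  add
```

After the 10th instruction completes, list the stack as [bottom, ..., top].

[-2, -2]

1    → [1]
pop  → []
7    → [7]
5    → [7, 5]
exch → [5, 7]
sub  → [-2]
-4   → [-2, -4]
sub  → [2]
neg  → [-2]
dup  → [-2, -2]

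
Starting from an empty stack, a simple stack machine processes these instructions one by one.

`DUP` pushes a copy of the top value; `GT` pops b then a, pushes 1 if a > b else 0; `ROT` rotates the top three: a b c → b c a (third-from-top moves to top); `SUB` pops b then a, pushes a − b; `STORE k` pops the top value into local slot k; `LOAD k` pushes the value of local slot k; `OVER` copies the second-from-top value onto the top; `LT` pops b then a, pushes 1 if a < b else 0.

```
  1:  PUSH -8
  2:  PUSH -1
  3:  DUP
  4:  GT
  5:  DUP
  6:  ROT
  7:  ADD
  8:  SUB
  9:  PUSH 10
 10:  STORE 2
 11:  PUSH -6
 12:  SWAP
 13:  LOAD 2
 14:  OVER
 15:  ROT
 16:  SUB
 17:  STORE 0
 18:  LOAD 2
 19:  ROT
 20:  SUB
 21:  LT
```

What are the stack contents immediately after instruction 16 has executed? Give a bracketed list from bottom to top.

[-6, 10, 0]

PUSH -8  -8
PUSH -1  -8 -1
DUP      -8 -1 -1
GT       -8 0
DUP      -8 0 0
ROT      0 0 -8
ADD      0 -8
SUB      8
PUSH 10  8 10
STORE 2  8
PUSH -6  8 -6
SWAP     -6 8
LOAD 2   -6 8 10
OVER     -6 8 10 8
ROT      -6 10 8 8
SUB      -6 10 0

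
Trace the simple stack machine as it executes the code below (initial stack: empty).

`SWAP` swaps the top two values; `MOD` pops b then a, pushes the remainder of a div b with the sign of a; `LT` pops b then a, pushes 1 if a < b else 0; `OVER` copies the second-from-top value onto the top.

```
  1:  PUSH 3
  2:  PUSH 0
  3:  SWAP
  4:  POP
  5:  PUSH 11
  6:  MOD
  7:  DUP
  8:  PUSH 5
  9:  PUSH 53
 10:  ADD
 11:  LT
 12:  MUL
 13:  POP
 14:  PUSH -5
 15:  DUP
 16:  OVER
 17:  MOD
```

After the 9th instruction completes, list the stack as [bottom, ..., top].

PUSH 3   [3]
PUSH 0   [3, 0]
SWAP     [0, 3]
POP      [0]
PUSH 11  [0, 11]
MOD      [0]
DUP      [0, 0]
PUSH 5   [0, 0, 5]
PUSH 53  [0, 0, 5, 53]

[0, 0, 5, 53]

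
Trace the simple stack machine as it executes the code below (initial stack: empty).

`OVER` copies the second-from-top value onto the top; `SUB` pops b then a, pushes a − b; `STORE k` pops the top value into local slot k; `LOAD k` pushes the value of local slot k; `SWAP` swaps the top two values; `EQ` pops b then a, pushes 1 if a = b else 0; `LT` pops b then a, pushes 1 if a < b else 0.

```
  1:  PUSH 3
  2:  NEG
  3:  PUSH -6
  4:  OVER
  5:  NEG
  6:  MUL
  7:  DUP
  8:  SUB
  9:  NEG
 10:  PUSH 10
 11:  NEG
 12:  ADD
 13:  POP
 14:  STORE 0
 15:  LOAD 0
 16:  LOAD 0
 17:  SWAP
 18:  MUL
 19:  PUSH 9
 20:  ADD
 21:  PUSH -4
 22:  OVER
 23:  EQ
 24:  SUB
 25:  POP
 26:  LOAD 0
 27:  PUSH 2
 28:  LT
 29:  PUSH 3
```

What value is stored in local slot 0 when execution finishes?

PUSH 3  → 3
NEG     → -3
PUSH -6 → -3 -6
OVER    → -3 -6 -3
NEG     → -3 -6 3
MUL     → -3 -18
DUP     → -3 -18 -18
SUB     → -3 0
NEG     → -3 0
PUSH 10 → -3 0 10
NEG     → -3 0 -10
ADD     → -3 -10
POP     → -3
STORE 0 → (empty)
LOAD 0  → -3
LOAD 0  → -3 -3
SWAP    → -3 -3
MUL     → 9
PUSH 9  → 9 9
ADD     → 18
PUSH -4 → 18 -4
OVER    → 18 -4 18
EQ      → 18 0
SUB     → 18
POP     → (empty)
LOAD 0  → -3
PUSH 2  → -3 2
LT      → 1
PUSH 3  → 1 3

-3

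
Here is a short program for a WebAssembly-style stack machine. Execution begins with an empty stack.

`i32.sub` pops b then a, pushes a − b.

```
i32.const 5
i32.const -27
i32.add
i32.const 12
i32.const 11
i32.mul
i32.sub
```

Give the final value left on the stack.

-154

i32.const 5   -> [5]
i32.const -27 -> [5, -27]
i32.add       -> [-22]
i32.const 12  -> [-22, 12]
i32.const 11  -> [-22, 12, 11]
i32.mul       -> [-22, 132]
i32.sub       -> [-154]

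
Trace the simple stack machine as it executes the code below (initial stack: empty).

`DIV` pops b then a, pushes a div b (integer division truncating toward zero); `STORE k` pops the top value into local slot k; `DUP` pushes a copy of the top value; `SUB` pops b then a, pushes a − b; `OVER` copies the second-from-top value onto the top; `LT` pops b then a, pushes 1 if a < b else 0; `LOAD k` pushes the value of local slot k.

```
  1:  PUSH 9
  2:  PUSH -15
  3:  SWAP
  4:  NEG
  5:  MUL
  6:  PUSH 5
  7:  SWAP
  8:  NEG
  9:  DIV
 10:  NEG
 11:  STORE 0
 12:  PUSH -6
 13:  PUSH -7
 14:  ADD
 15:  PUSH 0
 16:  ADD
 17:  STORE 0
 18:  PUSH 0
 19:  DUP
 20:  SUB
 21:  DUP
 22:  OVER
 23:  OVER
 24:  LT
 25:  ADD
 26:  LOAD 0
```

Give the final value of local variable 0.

-13

PUSH 9   -> [9]
PUSH -15 -> [9, -15]
SWAP     -> [-15, 9]
NEG      -> [-15, -9]
MUL      -> [135]
PUSH 5   -> [135, 5]
SWAP     -> [5, 135]
NEG      -> [5, -135]
DIV      -> [0]
NEG      -> [0]
STORE 0  -> []
PUSH -6  -> [-6]
PUSH -7  -> [-6, -7]
ADD      -> [-13]
PUSH 0   -> [-13, 0]
ADD      -> [-13]
STORE 0  -> []
PUSH 0   -> [0]
DUP      -> [0, 0]
SUB      -> [0]
DUP      -> [0, 0]
OVER     -> [0, 0, 0]
OVER     -> [0, 0, 0, 0]
LT       -> [0, 0, 0]
ADD      -> [0, 0]
LOAD 0   -> [0, 0, -13]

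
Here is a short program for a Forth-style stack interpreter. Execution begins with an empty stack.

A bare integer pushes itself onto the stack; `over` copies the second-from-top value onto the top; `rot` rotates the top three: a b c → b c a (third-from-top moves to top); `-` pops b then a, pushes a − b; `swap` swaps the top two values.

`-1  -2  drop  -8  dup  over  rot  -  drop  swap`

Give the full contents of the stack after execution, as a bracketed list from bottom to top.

[-8, -1]

-1   → [-1]
-2   → [-1, -2]
drop → [-1]
-8   → [-1, -8]
dup  → [-1, -8, -8]
over → [-1, -8, -8, -8]
rot  → [-1, -8, -8, -8]
-    → [-1, -8, 0]
drop → [-1, -8]
swap → [-8, -1]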